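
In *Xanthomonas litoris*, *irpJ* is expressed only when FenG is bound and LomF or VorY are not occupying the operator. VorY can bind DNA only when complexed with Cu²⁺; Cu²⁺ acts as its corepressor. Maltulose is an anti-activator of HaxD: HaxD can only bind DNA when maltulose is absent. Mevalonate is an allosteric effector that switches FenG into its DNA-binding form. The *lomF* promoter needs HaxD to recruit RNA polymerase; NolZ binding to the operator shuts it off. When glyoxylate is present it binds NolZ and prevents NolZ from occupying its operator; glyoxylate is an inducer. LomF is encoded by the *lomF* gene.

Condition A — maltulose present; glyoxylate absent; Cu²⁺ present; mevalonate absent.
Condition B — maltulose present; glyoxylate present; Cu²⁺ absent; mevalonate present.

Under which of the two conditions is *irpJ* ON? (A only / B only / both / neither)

B only

Condition A:
Maltulose is present, so HaxD is inactive.
Glyoxylate is absent, so NolZ is active.
With repressor NolZ bound, *lomF* is not transcribed.
So LomF is not produced.
Cu²⁺ is present, so VorY is active.
Mevalonate is absent, so FenG is inactive.
With repressor VorY bound, *irpJ* is not transcribed.
→ *irpJ* is OFF in A.
Condition B:
Maltulose is present, so HaxD is inactive.
Glyoxylate is present, so NolZ is inactive.
Required activator HaxD is absent, so *lomF* is not transcribed.
So LomF is not produced.
Cu²⁺ is absent, so VorY is inactive.
Mevalonate is present, so FenG is active.
No repressor is bound and FenG is active, so *irpJ* is transcribed.
→ *irpJ* is ON in B.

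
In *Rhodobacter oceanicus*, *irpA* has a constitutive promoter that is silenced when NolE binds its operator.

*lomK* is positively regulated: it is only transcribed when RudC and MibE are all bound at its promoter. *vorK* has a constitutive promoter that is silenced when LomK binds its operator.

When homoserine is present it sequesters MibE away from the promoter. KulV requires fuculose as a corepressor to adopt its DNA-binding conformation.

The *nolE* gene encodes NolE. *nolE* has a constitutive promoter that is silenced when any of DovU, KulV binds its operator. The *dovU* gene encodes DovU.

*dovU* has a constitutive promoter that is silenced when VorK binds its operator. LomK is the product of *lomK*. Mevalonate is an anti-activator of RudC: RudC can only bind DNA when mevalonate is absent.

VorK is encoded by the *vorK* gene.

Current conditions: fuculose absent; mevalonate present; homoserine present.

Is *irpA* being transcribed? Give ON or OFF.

Mevalonate is present, so RudC is inactive.
Homoserine is present, so MibE is inactive.
Required activator RudC is absent, so *lomK* is not transcribed.
So LomK is not produced.
With no repressor bound, *vorK* is transcribed.
So VorK is produced and active.
With repressor VorK bound, *dovU* is not transcribed.
So DovU is not produced.
Fuculose is absent, so KulV is inactive.
With no repressor bound, *nolE* is transcribed.
So NolE is produced and active.
With repressor NolE bound, *irpA* is not transcribed.

OFF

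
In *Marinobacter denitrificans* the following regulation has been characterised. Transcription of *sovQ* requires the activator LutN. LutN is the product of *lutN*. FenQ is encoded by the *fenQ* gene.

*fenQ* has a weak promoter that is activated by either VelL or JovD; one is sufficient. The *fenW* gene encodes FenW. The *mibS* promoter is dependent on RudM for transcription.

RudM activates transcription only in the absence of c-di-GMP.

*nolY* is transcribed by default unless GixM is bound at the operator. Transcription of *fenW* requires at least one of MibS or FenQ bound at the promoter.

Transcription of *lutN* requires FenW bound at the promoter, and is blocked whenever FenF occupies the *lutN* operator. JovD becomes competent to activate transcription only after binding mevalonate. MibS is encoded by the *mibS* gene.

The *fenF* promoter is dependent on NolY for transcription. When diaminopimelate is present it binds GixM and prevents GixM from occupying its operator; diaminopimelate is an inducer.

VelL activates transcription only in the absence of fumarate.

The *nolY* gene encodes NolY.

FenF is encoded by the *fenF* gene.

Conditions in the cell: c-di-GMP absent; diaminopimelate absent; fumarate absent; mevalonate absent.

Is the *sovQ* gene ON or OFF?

Diaminopimelate is absent, so GixM is active.
With repressor GixM bound, *nolY* is not transcribed.
So NolY is not produced.
Required activator NolY is absent, so *fenF* is not transcribed.
So FenF is not produced.
c-di-GMP is absent, so RudM is active.
No repressor is bound and RudM is active, so *mibS* is transcribed.
So MibS is produced and active.
Fumarate is absent, so VelL is active.
Mevalonate is absent, so JovD is inactive.
Activator VelL is present, so *fenQ* is transcribed.
So FenQ is produced and active.
Activator MibS is present, so *fenW* is transcribed.
So FenW is produced and active.
No repressor is bound and FenW is active, so *lutN* is transcribed.
So LutN is produced and active.
No repressor is bound and LutN is active, so *sovQ* is transcribed.

ON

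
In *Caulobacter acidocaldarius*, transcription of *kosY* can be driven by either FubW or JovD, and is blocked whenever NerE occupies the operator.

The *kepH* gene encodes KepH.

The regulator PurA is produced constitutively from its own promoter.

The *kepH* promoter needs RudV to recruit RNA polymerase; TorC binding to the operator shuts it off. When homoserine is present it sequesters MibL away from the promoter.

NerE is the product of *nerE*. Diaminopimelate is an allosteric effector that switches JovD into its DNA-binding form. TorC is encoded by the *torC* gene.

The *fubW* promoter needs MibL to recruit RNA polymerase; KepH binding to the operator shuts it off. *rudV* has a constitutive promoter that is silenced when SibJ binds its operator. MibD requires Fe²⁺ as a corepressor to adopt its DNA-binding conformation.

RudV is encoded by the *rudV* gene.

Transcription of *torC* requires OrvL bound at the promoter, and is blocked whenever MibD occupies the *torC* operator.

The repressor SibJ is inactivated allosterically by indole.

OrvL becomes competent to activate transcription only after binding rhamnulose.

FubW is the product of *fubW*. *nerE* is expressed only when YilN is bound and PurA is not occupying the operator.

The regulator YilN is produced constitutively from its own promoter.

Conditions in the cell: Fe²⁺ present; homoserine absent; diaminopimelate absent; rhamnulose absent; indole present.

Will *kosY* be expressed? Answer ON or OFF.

Homoserine is absent, so MibL is active.
Rhamnulose is absent, so OrvL is inactive.
Fe²⁺ is present, so MibD is active.
With repressor MibD bound, *torC* is not transcribed.
So TorC is not produced.
Indole is present, so SibJ is inactive.
With no repressor bound, *rudV* is transcribed.
So RudV is produced and active.
No repressor is bound and RudV is active, so *kepH* is transcribed.
So KepH is produced and active.
With repressor KepH bound, *fubW* is not transcribed.
So FubW is not produced.
PurA is produced constitutively and is active.
YilN is produced constitutively and is active.
With repressor PurA bound, *nerE* is not transcribed.
So NerE is not produced.
Diaminopimelate is absent, so JovD is inactive.
No activator is available at the *kosY* promoter, so *kosY* is not transcribed.

OFF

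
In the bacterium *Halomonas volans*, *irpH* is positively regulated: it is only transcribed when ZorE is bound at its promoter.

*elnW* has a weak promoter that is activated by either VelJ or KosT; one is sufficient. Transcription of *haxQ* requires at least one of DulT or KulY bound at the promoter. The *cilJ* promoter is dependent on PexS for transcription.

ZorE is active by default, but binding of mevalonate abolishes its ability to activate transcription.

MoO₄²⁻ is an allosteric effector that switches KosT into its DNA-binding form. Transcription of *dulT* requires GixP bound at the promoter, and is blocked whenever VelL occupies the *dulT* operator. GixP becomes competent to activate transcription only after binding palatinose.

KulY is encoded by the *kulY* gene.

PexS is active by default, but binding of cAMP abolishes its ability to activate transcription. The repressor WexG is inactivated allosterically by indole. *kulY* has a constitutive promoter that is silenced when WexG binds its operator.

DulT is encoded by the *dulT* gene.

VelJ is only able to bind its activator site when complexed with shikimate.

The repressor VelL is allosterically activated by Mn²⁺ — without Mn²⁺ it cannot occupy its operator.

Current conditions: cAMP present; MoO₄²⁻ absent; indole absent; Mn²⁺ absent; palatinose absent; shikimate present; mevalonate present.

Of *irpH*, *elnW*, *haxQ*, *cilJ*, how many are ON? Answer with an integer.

Mevalonate is present, so ZorE is inactive.
Required activator ZorE is absent, so *irpH* is not transcribed.
→ *irpH* is OFF.
Shikimate is present, so VelJ is active.
MoO₄²⁻ is absent, so KosT is inactive.
Activator VelJ is present, so *elnW* is transcribed.
→ *elnW* is ON.
Palatinose is absent, so GixP is inactive.
Mn²⁺ is absent, so VelL is inactive.
Required activator GixP is absent, so *dulT* is not transcribed.
So DulT is not produced.
Indole is absent, so WexG is active.
With repressor WexG bound, *kulY* is not transcribed.
So KulY is not produced.
No activator is available at the *haxQ* promoter, so *haxQ* is not transcribed.
→ *haxQ* is OFF.
cAMP is present, so PexS is inactive.
Required activator PexS is absent, so *cilJ* is not transcribed.
→ *cilJ* is OFF.
1 of the 4 genes is transcribed.

1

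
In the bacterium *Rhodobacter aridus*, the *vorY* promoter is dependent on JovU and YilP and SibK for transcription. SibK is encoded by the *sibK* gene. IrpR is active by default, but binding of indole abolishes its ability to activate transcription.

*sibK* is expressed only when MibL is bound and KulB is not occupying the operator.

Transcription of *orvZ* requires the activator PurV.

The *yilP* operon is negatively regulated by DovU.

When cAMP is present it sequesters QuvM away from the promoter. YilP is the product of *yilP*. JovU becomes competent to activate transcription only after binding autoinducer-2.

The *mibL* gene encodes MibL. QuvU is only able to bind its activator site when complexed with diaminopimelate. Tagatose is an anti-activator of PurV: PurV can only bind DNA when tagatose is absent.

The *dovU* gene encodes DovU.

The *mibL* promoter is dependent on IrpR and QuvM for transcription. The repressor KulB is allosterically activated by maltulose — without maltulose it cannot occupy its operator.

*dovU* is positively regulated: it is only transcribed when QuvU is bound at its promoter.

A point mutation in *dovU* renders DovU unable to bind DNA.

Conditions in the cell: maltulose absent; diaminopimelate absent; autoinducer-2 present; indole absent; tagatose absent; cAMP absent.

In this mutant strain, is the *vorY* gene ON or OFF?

Autoinducer-2 is present, so JovU is active.
DovU is non-functional in this strain, so it has no effect.
With no repressor bound, *yilP* is transcribed.
So YilP is produced and active.
Maltulose is absent, so KulB is inactive.
Indole is absent, so IrpR is active.
cAMP is absent, so QuvM is active.
No repressor is bound and IrpR and QuvM are active, so *mibL* is transcribed.
So MibL is produced and active.
No repressor is bound and MibL is active, so *sibK* is transcribed.
So SibK is produced and active.
No repressor is bound and JovU and YilP and SibK are active, so *vorY* is transcribed.

ON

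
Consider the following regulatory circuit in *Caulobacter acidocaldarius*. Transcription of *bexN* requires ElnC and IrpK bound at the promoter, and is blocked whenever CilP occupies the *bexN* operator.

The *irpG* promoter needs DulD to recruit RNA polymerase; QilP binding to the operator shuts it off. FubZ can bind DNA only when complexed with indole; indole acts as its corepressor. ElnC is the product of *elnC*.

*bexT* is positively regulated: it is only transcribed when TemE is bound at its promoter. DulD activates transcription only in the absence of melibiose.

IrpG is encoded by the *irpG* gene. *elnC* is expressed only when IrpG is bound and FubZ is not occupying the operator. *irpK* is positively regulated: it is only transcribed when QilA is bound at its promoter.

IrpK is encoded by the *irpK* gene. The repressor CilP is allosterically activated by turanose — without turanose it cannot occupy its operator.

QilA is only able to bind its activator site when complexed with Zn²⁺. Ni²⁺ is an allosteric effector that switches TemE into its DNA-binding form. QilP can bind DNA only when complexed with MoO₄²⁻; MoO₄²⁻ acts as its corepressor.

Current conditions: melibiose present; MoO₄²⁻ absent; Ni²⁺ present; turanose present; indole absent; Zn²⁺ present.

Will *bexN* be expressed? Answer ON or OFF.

OFF

MoO₄²⁻ is absent, so QilP is inactive.
Melibiose is present, so DulD is inactive.
Required activator DulD is absent, so *irpG* is not transcribed.
So IrpG is not produced.
Indole is absent, so FubZ is inactive.
Required activator IrpG is absent, so *elnC* is not transcribed.
So ElnC is not produced.
Zn²⁺ is present, so QilA is active.
No repressor is bound and QilA is active, so *irpK* is transcribed.
So IrpK is produced and active.
Turanose is present, so CilP is active.
With repressor CilP bound, *bexN* is not transcribed.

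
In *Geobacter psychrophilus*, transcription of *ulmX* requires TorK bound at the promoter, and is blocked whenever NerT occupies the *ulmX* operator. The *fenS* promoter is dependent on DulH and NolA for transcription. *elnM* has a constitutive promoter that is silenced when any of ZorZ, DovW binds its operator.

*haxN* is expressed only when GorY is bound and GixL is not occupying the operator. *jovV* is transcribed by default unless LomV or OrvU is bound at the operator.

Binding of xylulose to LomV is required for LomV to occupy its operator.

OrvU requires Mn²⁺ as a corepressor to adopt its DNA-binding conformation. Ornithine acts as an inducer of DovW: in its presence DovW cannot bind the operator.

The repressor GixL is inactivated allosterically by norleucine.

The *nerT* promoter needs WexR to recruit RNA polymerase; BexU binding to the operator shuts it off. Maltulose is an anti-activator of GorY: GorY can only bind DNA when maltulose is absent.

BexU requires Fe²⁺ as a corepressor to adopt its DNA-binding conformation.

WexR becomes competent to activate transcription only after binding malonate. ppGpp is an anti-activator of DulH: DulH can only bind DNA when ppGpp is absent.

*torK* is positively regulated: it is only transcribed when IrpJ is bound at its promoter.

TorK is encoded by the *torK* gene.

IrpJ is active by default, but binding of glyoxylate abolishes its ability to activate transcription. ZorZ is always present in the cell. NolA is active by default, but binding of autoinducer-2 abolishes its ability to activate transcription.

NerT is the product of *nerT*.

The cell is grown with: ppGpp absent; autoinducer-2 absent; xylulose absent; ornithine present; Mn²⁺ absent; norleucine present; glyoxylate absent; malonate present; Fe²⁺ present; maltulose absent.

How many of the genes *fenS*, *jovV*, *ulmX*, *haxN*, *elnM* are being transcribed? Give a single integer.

ppGpp is absent, so DulH is active.
Autoinducer-2 is absent, so NolA is active.
No repressor is bound and DulH and NolA are active, so *fenS* is transcribed.
→ *fenS* is ON.
Xylulose is absent, so LomV is inactive.
Mn²⁺ is absent, so OrvU is inactive.
With no repressor bound, *jovV* is transcribed.
→ *jovV* is ON.
Fe²⁺ is present, so BexU is active.
Malonate is present, so WexR is active.
With repressor BexU bound, *nerT* is not transcribed.
So NerT is not produced.
Glyoxylate is absent, so IrpJ is active.
No repressor is bound and IrpJ is active, so *torK* is transcribed.
So TorK is produced and active.
No repressor is bound and TorK is active, so *ulmX* is transcribed.
→ *ulmX* is ON.
Norleucine is present, so GixL is inactive.
Maltulose is absent, so GorY is active.
No repressor is bound and GorY is active, so *haxN* is transcribed.
→ *haxN* is ON.
ZorZ is produced constitutively and is active.
Ornithine is present, so DovW is inactive.
With repressor ZorZ bound, *elnM* is not transcribed.
→ *elnM* is OFF.
4 of the 5 genes are transcribed.

4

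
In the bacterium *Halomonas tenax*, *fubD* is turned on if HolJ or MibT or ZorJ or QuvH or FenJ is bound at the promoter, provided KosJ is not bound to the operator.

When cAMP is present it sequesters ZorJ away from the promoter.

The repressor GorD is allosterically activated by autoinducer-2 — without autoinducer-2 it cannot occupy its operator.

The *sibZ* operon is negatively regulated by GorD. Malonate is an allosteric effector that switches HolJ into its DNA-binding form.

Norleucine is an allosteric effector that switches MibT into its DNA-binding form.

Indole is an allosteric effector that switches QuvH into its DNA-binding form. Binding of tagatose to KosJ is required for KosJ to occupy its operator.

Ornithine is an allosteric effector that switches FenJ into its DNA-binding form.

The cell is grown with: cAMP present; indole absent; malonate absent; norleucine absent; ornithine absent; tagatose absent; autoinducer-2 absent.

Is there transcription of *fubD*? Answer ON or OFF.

OFF

Malonate is absent, so HolJ is inactive.
Norleucine is absent, so MibT is inactive.
cAMP is present, so ZorJ is inactive.
Tagatose is absent, so KosJ is inactive.
Indole is absent, so QuvH is inactive.
Ornithine is absent, so FenJ is inactive.
No activator is available at the *fubD* promoter, so *fubD* is not transcribed.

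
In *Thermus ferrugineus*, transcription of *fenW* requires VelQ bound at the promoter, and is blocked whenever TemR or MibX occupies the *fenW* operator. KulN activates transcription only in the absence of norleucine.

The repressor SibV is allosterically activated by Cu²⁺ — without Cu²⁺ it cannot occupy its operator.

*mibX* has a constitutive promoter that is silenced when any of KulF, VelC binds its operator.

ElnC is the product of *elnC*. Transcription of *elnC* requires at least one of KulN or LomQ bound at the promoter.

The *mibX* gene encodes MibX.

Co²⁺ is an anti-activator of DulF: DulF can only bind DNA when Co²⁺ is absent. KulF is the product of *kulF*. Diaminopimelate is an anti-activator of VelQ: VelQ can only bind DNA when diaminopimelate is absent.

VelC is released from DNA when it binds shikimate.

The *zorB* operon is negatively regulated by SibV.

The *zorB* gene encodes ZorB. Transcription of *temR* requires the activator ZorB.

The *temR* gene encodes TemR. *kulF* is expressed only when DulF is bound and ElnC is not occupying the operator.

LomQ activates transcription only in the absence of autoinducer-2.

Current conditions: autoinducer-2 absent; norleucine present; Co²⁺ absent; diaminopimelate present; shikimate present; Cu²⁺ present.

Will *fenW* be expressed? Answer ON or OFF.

OFF

Diaminopimelate is present, so VelQ is inactive.
Cu²⁺ is present, so SibV is active.
With repressor SibV bound, *zorB* is not transcribed.
So ZorB is not produced.
Required activator ZorB is absent, so *temR* is not transcribed.
So TemR is not produced.
Norleucine is present, so KulN is inactive.
Autoinducer-2 is absent, so LomQ is active.
Activator LomQ is present, so *elnC* is transcribed.
So ElnC is produced and active.
Co²⁺ is absent, so DulF is active.
With repressor ElnC bound, *kulF* is not transcribed.
So KulF is not produced.
Shikimate is present, so VelC is inactive.
With no repressor bound, *mibX* is transcribed.
So MibX is produced and active.
With repressor MibX bound, *fenW* is not transcribed.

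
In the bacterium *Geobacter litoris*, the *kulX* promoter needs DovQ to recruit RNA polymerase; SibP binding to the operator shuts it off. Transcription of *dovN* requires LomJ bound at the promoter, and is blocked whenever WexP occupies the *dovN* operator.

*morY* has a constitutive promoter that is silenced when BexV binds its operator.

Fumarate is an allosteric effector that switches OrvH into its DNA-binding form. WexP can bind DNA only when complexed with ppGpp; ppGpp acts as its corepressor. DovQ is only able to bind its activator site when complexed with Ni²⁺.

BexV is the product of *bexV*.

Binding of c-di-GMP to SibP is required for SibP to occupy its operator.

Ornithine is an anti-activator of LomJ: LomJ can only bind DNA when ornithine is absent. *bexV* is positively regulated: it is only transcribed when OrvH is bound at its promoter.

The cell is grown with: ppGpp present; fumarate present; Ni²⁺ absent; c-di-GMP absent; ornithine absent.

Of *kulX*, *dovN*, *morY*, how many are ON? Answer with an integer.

Ni²⁺ is absent, so DovQ is inactive.
c-di-GMP is absent, so SibP is inactive.
Required activator DovQ is absent, so *kulX* is not transcribed.
→ *kulX* is OFF.
ppGpp is present, so WexP is active.
Ornithine is absent, so LomJ is active.
With repressor WexP bound, *dovN* is not transcribed.
→ *dovN* is OFF.
Fumarate is present, so OrvH is active.
No repressor is bound and OrvH is active, so *bexV* is transcribed.
So BexV is produced and active.
With repressor BexV bound, *morY* is not transcribed.
→ *morY* is OFF.
0 of the 3 genes are transcribed.

0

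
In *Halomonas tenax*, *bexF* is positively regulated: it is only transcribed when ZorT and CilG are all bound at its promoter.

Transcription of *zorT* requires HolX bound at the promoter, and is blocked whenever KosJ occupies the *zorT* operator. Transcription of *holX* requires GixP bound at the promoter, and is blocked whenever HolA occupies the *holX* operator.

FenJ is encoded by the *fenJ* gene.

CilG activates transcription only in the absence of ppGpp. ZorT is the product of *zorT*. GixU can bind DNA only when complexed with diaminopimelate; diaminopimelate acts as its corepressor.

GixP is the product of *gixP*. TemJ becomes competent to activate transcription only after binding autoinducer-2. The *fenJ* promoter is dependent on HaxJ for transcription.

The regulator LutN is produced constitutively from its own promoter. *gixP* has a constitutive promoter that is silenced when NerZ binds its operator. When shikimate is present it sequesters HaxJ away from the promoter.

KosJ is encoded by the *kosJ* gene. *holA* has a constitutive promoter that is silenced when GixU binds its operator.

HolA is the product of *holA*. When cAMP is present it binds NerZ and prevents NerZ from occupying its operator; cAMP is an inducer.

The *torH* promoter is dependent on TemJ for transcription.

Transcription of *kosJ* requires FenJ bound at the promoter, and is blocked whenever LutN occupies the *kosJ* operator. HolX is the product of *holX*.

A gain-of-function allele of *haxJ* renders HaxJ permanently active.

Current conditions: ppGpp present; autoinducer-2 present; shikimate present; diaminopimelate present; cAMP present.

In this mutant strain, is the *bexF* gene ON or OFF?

Diaminopimelate is present, so GixU is active.
With repressor GixU bound, *holA* is not transcribed.
So HolA is not produced.
cAMP is present, so NerZ is inactive.
With no repressor bound, *gixP* is transcribed.
So GixP is produced and active.
No repressor is bound and GixP is active, so *holX* is transcribed.
So HolX is produced and active.
LutN is produced constitutively and is active.
HaxJ is constitutively active in this strain.
No repressor is bound and HaxJ is active, so *fenJ* is transcribed.
So FenJ is produced and active.
With repressor LutN bound, *kosJ* is not transcribed.
So KosJ is not produced.
No repressor is bound and HolX is active, so *zorT* is transcribed.
So ZorT is produced and active.
ppGpp is present, so CilG is inactive.
Required activator CilG is absent, so *bexF* is not transcribed.

OFF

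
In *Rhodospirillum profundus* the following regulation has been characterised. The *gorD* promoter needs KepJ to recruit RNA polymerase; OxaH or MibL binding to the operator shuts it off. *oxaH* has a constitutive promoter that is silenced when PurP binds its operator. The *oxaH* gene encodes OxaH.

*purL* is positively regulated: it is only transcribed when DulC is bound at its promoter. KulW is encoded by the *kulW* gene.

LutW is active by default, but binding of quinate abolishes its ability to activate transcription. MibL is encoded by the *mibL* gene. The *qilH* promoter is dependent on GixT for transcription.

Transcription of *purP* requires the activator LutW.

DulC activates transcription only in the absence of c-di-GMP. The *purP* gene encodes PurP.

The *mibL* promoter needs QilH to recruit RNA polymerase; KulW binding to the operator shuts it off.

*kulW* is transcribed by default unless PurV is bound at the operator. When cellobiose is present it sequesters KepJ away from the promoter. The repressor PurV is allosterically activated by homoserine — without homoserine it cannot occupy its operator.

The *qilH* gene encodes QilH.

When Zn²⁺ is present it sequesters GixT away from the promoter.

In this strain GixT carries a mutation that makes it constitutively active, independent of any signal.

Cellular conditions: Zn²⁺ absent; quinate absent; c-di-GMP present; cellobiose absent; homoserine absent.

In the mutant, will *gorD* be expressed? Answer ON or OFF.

ON

Quinate is absent, so LutW is active.
No repressor is bound and LutW is active, so *purP* is transcribed.
So PurP is produced and active.
With repressor PurP bound, *oxaH* is not transcribed.
So OxaH is not produced.
Cellobiose is absent, so KepJ is active.
Homoserine is absent, so PurV is inactive.
With no repressor bound, *kulW* is transcribed.
So KulW is produced and active.
GixT is constitutively active in this strain.
No repressor is bound and GixT is active, so *qilH* is transcribed.
So QilH is produced and active.
With repressor KulW bound, *mibL* is not transcribed.
So MibL is not produced.
No repressor is bound and KepJ is active, so *gorD* is transcribed.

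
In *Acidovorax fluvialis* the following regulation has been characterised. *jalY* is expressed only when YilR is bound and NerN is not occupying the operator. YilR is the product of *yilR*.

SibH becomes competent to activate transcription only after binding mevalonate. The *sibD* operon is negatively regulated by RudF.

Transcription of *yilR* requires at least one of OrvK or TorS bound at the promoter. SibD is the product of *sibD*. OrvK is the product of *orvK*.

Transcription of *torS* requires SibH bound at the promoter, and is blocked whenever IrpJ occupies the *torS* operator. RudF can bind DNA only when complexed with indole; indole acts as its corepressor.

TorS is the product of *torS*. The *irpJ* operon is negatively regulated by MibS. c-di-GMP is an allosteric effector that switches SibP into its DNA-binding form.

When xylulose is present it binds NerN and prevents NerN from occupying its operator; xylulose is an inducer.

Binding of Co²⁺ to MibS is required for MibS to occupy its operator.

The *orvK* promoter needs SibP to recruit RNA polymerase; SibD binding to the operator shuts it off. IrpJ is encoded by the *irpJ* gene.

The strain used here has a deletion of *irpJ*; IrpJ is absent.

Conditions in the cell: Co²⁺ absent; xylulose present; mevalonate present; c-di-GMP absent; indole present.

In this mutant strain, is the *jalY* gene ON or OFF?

ON

Xylulose is present, so NerN is inactive.
c-di-GMP is absent, so SibP is inactive.
Indole is present, so RudF is active.
With repressor RudF bound, *sibD* is not transcribed.
So SibD is not produced.
Required activator SibP is absent, so *orvK* is not transcribed.
So OrvK is not produced.
IrpJ is non-functional in this strain, so it has no effect.
Mevalonate is present, so SibH is active.
No repressor is bound and SibH is active, so *torS* is transcribed.
So TorS is produced and active.
Activator TorS is present, so *yilR* is transcribed.
So YilR is produced and active.
No repressor is bound and YilR is active, so *jalY* is transcribed.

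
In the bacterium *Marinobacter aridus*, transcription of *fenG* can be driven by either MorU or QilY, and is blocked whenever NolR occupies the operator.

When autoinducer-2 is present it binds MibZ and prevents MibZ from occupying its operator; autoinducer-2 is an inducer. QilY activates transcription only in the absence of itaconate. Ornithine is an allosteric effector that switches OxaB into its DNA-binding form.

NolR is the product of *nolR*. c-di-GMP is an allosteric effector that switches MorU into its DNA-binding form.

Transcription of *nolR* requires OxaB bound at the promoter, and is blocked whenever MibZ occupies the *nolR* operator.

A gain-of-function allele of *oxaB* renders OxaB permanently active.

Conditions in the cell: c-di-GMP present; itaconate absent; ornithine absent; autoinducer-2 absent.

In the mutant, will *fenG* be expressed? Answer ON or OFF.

c-di-GMP is present, so MorU is active.
Itaconate is absent, so QilY is active.
OxaB is constitutively active in this strain.
Autoinducer-2 is absent, so MibZ is active.
With repressor MibZ bound, *nolR* is not transcribed.
So NolR is not produced.
Activator MorU is present, so *fenG* is transcribed.

ON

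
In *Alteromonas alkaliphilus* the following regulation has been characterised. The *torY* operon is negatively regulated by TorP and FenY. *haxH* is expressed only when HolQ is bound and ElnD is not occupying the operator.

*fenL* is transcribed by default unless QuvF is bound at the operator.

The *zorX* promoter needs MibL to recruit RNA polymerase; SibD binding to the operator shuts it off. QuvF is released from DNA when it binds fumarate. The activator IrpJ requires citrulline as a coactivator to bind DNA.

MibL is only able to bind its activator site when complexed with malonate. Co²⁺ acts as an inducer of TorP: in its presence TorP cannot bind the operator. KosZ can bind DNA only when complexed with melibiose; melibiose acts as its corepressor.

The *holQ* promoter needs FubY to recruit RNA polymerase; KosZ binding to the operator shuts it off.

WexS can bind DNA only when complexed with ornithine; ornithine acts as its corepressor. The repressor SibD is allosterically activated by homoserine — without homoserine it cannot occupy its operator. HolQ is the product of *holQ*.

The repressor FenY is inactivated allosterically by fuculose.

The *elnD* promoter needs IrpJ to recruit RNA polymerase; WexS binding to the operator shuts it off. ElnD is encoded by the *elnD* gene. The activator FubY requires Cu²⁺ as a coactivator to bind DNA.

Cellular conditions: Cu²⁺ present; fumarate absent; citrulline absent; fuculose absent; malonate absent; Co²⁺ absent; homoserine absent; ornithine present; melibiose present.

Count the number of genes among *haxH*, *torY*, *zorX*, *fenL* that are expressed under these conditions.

0

Citrulline is absent, so IrpJ is inactive.
Ornithine is present, so WexS is active.
With repressor WexS bound, *elnD* is not transcribed.
So ElnD is not produced.
Melibiose is present, so KosZ is active.
Cu²⁺ is present, so FubY is active.
With repressor KosZ bound, *holQ* is not transcribed.
So HolQ is not produced.
Required activator HolQ is absent, so *haxH* is not transcribed.
→ *haxH* is OFF.
Co²⁺ is absent, so TorP is active.
Fuculose is absent, so FenY is active.
With repressor TorP bound, *torY* is not transcribed.
→ *torY* is OFF.
Malonate is absent, so MibL is inactive.
Homoserine is absent, so SibD is inactive.
Required activator MibL is absent, so *zorX* is not transcribed.
→ *zorX* is OFF.
Fumarate is absent, so QuvF is active.
With repressor QuvF bound, *fenL* is not transcribed.
→ *fenL* is OFF.
0 of the 4 genes are transcribed.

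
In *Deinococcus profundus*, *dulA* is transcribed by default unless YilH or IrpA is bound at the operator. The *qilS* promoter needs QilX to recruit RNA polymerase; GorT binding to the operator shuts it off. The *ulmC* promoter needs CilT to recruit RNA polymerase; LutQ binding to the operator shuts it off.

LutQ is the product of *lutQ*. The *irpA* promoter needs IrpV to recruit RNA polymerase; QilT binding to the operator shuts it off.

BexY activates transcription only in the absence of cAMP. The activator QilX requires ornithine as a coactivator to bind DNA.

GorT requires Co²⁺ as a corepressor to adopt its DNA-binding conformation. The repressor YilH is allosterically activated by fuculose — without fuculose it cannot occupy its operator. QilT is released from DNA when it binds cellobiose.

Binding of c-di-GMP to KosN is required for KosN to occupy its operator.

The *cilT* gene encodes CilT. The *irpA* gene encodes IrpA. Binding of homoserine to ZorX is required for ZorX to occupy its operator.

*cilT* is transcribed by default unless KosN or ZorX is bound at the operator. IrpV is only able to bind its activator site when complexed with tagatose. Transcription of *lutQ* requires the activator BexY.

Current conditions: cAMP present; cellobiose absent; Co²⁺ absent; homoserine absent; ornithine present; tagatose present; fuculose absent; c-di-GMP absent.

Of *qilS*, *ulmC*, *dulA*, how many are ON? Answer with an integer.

3

Co²⁺ is absent, so GorT is inactive.
Ornithine is present, so QilX is active.
No repressor is bound and QilX is active, so *qilS* is transcribed.
→ *qilS* is ON.
cAMP is present, so BexY is inactive.
Required activator BexY is absent, so *lutQ* is not transcribed.
So LutQ is not produced.
c-di-GMP is absent, so KosN is inactive.
Homoserine is absent, so ZorX is inactive.
With no repressor bound, *cilT* is transcribed.
So CilT is produced and active.
No repressor is bound and CilT is active, so *ulmC* is transcribed.
→ *ulmC* is ON.
Fuculose is absent, so YilH is inactive.
Cellobiose is absent, so QilT is active.
Tagatose is present, so IrpV is active.
With repressor QilT bound, *irpA* is not transcribed.
So IrpA is not produced.
With no repressor bound, *dulA* is transcribed.
→ *dulA* is ON.
3 of the 3 genes are transcribed.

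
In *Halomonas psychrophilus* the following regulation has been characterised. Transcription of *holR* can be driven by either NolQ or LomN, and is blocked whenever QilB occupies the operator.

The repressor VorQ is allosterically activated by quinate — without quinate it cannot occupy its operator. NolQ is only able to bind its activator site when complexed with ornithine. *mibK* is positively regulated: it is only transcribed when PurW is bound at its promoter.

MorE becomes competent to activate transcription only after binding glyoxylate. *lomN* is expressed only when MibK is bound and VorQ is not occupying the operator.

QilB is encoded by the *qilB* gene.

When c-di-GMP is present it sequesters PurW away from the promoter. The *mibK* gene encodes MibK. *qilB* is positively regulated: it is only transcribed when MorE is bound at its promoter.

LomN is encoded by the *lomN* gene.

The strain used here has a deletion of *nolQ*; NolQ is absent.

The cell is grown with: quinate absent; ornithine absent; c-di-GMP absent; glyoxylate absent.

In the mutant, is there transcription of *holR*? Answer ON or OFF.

Glyoxylate is absent, so MorE is inactive.
Required activator MorE is absent, so *qilB* is not transcribed.
So QilB is not produced.
NolQ is non-functional in this strain, so it has no effect.
c-di-GMP is absent, so PurW is active.
No repressor is bound and PurW is active, so *mibK* is transcribed.
So MibK is produced and active.
Quinate is absent, so VorQ is inactive.
No repressor is bound and MibK is active, so *lomN* is transcribed.
So LomN is produced and active.
Activator LomN is present, so *holR* is transcribed.

ON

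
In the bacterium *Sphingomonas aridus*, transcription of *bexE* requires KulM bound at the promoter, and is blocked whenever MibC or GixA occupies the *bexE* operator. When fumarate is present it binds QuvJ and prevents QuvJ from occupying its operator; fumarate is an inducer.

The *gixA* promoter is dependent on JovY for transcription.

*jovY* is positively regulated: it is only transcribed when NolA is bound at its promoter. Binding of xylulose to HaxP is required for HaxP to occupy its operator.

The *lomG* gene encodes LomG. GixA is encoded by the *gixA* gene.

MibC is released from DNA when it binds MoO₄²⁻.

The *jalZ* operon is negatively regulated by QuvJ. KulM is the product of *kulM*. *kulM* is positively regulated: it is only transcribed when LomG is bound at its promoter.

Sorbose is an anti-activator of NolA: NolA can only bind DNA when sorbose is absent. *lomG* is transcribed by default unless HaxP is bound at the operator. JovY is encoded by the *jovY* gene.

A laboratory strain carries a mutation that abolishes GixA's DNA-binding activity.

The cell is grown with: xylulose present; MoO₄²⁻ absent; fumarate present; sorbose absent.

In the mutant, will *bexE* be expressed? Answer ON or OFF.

MoO₄²⁻ is absent, so MibC is active.
Xylulose is present, so HaxP is active.
With repressor HaxP bound, *lomG* is not transcribed.
So LomG is not produced.
Required activator LomG is absent, so *kulM* is not transcribed.
So KulM is not produced.
GixA is non-functional in this strain, so it has no effect.
With repressor MibC bound, *bexE* is not transcribed.

OFF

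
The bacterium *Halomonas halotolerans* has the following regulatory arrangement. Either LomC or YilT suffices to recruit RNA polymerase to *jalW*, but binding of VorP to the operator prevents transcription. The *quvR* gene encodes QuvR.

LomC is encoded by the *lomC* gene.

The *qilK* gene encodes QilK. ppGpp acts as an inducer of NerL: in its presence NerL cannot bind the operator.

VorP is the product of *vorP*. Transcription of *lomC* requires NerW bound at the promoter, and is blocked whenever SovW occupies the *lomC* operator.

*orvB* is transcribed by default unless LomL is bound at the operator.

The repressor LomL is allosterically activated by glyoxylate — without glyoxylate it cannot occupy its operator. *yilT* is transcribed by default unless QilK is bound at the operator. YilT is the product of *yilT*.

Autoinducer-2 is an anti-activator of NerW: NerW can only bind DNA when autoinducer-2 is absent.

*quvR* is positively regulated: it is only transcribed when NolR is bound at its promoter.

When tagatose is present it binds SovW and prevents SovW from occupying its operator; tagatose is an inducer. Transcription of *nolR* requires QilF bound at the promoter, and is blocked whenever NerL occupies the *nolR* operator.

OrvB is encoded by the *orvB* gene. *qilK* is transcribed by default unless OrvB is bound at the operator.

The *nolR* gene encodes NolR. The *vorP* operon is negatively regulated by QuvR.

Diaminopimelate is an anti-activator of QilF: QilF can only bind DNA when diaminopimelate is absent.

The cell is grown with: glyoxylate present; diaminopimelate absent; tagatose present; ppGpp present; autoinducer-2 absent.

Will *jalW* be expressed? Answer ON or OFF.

ON

Diaminopimelate is absent, so QilF is active.
ppGpp is present, so NerL is inactive.
No repressor is bound and QilF is active, so *nolR* is transcribed.
So NolR is produced and active.
No repressor is bound and NolR is active, so *quvR* is transcribed.
So QuvR is produced and active.
With repressor QuvR bound, *vorP* is not transcribed.
So VorP is not produced.
Tagatose is present, so SovW is inactive.
Autoinducer-2 is absent, so NerW is active.
No repressor is bound and NerW is active, so *lomC* is transcribed.
So LomC is produced and active.
Glyoxylate is present, so LomL is active.
With repressor LomL bound, *orvB* is not transcribed.
So OrvB is not produced.
With no repressor bound, *qilK* is transcribed.
So QilK is produced and active.
With repressor QilK bound, *yilT* is not transcribed.
So YilT is not produced.
Activator LomC is present, so *jalW* is transcribed.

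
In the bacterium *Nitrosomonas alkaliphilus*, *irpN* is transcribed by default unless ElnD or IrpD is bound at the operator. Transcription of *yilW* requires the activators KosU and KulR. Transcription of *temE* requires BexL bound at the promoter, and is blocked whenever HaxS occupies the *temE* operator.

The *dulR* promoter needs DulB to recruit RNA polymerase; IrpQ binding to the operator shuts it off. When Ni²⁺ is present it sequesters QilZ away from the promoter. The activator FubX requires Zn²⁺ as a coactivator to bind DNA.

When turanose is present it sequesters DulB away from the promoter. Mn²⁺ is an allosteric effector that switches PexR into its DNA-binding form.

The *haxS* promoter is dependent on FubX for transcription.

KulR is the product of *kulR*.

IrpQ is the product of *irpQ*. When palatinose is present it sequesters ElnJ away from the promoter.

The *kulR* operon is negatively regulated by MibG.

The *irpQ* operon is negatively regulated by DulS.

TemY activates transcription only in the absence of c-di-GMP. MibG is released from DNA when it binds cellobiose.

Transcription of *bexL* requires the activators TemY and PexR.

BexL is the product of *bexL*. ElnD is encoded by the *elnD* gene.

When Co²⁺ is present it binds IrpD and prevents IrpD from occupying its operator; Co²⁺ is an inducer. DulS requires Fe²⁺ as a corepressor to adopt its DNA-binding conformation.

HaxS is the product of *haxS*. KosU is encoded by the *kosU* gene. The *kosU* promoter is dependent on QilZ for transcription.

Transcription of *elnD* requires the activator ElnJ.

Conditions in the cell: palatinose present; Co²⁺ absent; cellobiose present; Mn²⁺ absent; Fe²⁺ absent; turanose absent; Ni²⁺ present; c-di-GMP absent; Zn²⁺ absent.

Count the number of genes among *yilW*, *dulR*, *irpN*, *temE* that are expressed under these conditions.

0

Ni²⁺ is present, so QilZ is inactive.
Required activator QilZ is absent, so *kosU* is not transcribed.
So KosU is not produced.
Cellobiose is present, so MibG is inactive.
With no repressor bound, *kulR* is transcribed.
So KulR is produced and active.
Required activator KosU is absent, so *yilW* is not transcribed.
→ *yilW* is OFF.
Turanose is absent, so DulB is active.
Fe²⁺ is absent, so DulS is inactive.
With no repressor bound, *irpQ* is transcribed.
So IrpQ is produced and active.
With repressor IrpQ bound, *dulR* is not transcribed.
→ *dulR* is OFF.
Palatinose is present, so ElnJ is inactive.
Required activator ElnJ is absent, so *elnD* is not transcribed.
So ElnD is not produced.
Co²⁺ is absent, so IrpD is active.
With repressor IrpD bound, *irpN* is not transcribed.
→ *irpN* is OFF.
c-di-GMP is absent, so TemY is active.
Mn²⁺ is absent, so PexR is inactive.
Required activator PexR is absent, so *bexL* is not transcribed.
So BexL is not produced.
Zn²⁺ is absent, so FubX is inactive.
Required activator FubX is absent, so *haxS* is not transcribed.
So HaxS is not produced.
Required activator BexL is absent, so *temE* is not transcribed.
→ *temE* is OFF.
0 of the 4 genes are transcribed.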